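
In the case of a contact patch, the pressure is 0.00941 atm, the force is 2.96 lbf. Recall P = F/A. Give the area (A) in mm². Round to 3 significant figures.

13800 mm²

Rearranging P = F/A for A: A = F/P.
P = 0.00941 atm = 953.5 Pa; F = 2.96 lbf = 13.17 N.
A = 0.01381 m²
0.01381 m² × (1 mm² / 1.000×10^-6 m²) = 13809 mm²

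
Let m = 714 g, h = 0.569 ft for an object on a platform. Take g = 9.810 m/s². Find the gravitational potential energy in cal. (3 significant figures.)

Directly: PE = mgh.
m = 714 g = 0.7140 kg; h = 0.569 ft = 0.1734 m; g = 9.810 m/s².
PE = 1.215 J
1.215 J × (1 cal / 4.184 J) = 0.2903 cal

0.290 cal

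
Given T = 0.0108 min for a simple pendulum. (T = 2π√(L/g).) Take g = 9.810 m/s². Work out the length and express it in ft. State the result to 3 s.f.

0.342 ft

Rearranging: L = g·(T/2π)².
T = 0.0108 min = 0.6480 s; g = 9.810 m/s².
L = 0.1043 m
0.1043 m × (1 ft / 0.3048 m) = 0.3423 ft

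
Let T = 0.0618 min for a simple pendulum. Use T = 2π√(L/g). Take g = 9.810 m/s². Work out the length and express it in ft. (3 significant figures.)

Rearranging T = 2π√(L/g) for L: L = g·(T/2π)².
T = 0.0618 min = 3.708 s; g = 9.810 m/s².
L = 3.417 m
3.417 m × (1 ft / 0.3048 m) = 11.21 ft

11.2 ft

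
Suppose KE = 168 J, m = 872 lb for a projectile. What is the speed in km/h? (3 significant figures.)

Rearranging: v = √(2·KE/m).
KE = 168 J; m = 872 lb = 395.5 kg.
v = 0.9217 m/s
0.9217 m/s × (1 km/h / 0.2778 m/s) = 3.318 km/h

3.32 km/h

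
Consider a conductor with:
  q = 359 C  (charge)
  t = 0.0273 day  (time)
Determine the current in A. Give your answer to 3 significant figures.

0.152 A

Rearranging q = I·t for I: I = q/t.
q = 359 C; t = 0.0273 day = 2359 s.
I = 0.1522 A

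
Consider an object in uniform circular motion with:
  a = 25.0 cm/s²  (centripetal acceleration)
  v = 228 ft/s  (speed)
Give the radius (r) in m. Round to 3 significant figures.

Solving a = v²/r for r: r = v²/a.
a = 25.0 cm/s² = 0.2500 m/s²; v = 228 ft/s = 69.49 m/s.
r = 19318 m

19300 m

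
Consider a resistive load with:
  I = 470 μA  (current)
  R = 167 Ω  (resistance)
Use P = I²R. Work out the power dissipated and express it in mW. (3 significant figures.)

P is given directly by: P = I²R.
I = 470 μA = 4.700×10^-4 A; R = 167 Ω.
P = 3.689×10^-5 W
3.689×10^-5 W × (1 mW / 0.001000 W) = 0.03689 mW

0.0369 mW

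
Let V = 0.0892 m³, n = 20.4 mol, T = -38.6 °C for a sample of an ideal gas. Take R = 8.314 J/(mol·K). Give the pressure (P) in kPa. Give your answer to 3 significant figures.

446 kPa

From the ideal-gas law: P = nRT/V.
V = 0.0892 m³; n = 20.4 mol; T = -38.6 °C = 234.5 K; R = 8.314 J/(mol·K).
P = 4.460×10^5 Pa
4.460×10^5 Pa × (1 kPa / 1000 Pa) = 446.0 kPa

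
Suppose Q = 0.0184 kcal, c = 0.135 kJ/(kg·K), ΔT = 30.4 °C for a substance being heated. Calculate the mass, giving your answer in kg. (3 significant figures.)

Rearranging: m = Q/(c·ΔT).
Q = 0.0184 kcal = 76.99 J; c = 0.135 kJ/(kg·K) = 135.0 J/(kg·K); ΔT = 30.4 °C = 30.40 K.
m = 0.01876 kg

0.0188 kg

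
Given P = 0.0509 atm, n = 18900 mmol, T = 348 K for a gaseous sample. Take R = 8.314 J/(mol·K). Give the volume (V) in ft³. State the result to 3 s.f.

Rearranging PV = nRT for V: V = nRT/P.
P = 0.0509 atm = 5157 Pa; n = 18900 mmol = 18.90 mol; T = 348 K; R = 8.314 J/(mol·K).
V = 10.60 m³
10.60 m³ × (1 ft³ / 0.02832 m³) = 374.4 ft³

374 ft³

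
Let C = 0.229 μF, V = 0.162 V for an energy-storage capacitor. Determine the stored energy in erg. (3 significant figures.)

0.0300 erg

Directly: E = ½CV².
C = 0.229 μF = 2.290×10^-7 F; V = 0.162 V.
E = 3.005×10^-9 J
3.005×10^-9 J × (1 erg / 1.000×10^-7 J) = 0.03005 erg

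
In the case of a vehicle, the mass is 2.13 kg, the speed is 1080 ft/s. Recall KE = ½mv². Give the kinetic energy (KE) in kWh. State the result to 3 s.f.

0.0321 kWh

Directly: KE = ½mv².
m = 2.13 kg; v = 1080 ft/s = 329.2 m/s.
KE = 1.154×10^5 J
1.154×10^5 J × (1 kWh / 3.600×10^6 J) = 0.03206 kWh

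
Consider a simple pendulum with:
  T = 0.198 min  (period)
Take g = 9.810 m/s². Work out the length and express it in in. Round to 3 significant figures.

1380 in

Rearranging: L = g·(T/2π)².
T = 0.198 min = 11.88 s; g = 9.810 m/s².
L = 35.07 m
35.07 m × (1 in / 0.02540 m) = 1381 in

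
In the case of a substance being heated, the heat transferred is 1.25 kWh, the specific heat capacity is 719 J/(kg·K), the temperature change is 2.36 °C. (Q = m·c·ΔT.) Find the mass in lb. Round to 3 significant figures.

5850 lb

Solving Q = m·c·ΔT for m: m = Q/(c·ΔT).
Q = 1.25 kWh = 4.500×10^6 J; c = 719 J/(kg·K); ΔT = 2.36 °C = 2.360 K.
m = 2652 kg
2652 kg × (1 lb / 0.4536 kg) = 5847 lb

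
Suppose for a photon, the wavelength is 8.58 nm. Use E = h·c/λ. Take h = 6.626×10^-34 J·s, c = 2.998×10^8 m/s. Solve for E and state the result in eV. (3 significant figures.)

145 eV

Directly: E = hc/λ.
λ = 8.58 nm = 8.580×10^-9 m; h = 6.626×10^-34 J·s; c = 2.998×10^8 m/s.
E = 2.315×10^-17 J
2.315×10^-17 J × (1 eV / 1.602×10^-19 J) = 144.5 eV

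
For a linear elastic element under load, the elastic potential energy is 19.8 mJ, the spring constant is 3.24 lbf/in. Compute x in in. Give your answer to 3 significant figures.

0.329 in

Rearranging U = ½k·x² for x: x = √(2U/k).
U = 19.8 mJ = 0.01980 J; k = 3.24 lbf/in = 567.4 N/m.
x = 0.008354 m
0.008354 m × (1 in / 0.02540 m) = 0.3289 in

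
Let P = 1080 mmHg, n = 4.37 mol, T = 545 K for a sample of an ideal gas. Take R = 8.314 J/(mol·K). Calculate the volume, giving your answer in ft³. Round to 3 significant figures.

4.86 ft³

Solving PV = nRT for V: V = nRT/P.
P = 1080 mmHg = 1.440×10^5 Pa; n = 4.37 mol; T = 545 K; R = 8.314 J/(mol·K).
V = 0.1375 m³
0.1375 m³ × (1 ft³ / 0.02832 m³) = 4.856 ft³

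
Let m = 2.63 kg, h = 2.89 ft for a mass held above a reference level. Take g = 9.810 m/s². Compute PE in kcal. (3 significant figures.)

0.00543 kcal

PE is given directly by: PE = mgh.
m = 2.63 kg; h = 2.89 ft = 0.8809 m; g = 9.810 m/s².
PE = 22.73 J
22.73 J × (1 kcal / 4184 J) = 0.005432 kcal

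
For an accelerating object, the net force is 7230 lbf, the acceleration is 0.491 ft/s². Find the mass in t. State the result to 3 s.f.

215 t

Rearranging: m = F/a.
F = 7230 lbf = 32161 N; a = 0.491 ft/s² = 0.1497 m/s².
m = 2.149×10^5 kg
2.149×10^5 kg × (1 t / 1000 kg) = 214.9 t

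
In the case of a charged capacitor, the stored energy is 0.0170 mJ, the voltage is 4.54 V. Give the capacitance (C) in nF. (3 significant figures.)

1650 nF

Solving E = ½C·V² for C: C = 2E/V².
E = 0.0170 mJ = 1.700×10^-5 J; V = 4.54 V.
C = 1.650×10^-6 F
1.650×10^-6 F × (1 nF / 1.000×10^-9 F) = 1650 nF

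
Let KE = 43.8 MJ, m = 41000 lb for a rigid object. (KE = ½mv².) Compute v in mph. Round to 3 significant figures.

Rearranging: v = √(2·KE/m).
KE = 43.8 MJ = 4.380×10^7 J; m = 41000 lb = 18597 kg.
v = 68.63 m/s
68.63 m/s × (1 mph / 0.4470 m/s) = 153.5 mph

154 mph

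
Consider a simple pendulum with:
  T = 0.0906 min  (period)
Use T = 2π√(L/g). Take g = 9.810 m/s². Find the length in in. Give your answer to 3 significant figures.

Rearranging: L = g·(T/2π)².
T = 0.0906 min = 5.436 s; g = 9.810 m/s².
L = 7.343 m
7.343 m × (1 in / 0.02540 m) = 289.1 in

289 in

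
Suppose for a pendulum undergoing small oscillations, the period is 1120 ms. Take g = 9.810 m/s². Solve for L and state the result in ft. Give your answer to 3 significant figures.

1.02 ft

Rearranging: L = g·(T/2π)².
T = 1120 ms = 1.120 s; g = 9.810 m/s².
L = 0.3117 m
0.3117 m × (1 ft / 0.3048 m) = 1.023 ft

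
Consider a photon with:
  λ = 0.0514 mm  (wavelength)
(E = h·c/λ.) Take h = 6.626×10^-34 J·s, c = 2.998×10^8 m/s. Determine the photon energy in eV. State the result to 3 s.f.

0.0241 eV

Directly: E = hc/λ.
λ = 0.0514 mm = 5.140×10^-5 m; h = 6.626×10^-34 J·s; c = 2.998×10^8 m/s.
E = 3.865×10^-21 J
3.865×10^-21 J × (1 eV / 1.602×10^-19 J) = 0.02412 eV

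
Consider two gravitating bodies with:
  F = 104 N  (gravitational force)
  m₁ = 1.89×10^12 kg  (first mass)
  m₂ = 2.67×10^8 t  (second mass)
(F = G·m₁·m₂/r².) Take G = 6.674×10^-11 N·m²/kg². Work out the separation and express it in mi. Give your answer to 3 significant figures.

354 mi

From Newton's law of gravitation: r = √(G·m₁m₂/F).
F = 104 N; m₁ = 1.89×10^12 kg; m₂ = 2.67×10^8 t = 2.670×10^11 kg; G = 6.674×10^-11 N·m²/kg².
r = 5.691×10^5 m
5.691×10^5 m × (1 mi / 1609 m) = 353.6 mi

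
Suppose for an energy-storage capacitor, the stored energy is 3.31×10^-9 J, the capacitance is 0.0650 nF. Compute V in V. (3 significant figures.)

10.1 V

Rearranging: V = √(2E/C).
E = 3.31×10^-9 J; C = 0.0650 nF = 6.500×10^-11 F.
V = 10.09 V  (the unit combination reduces to kg·m²/(A·s³) = V)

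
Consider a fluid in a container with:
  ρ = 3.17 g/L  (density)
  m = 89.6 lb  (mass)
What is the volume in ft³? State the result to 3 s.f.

Rearranging ρ = m/V for V: V = m/ρ.
ρ = 3.17 g/L = 3.170 kg/m³; m = 89.6 lb = 40.64 kg.
V = 12.82 m³
12.82 m³ × (1 ft³ / 0.02832 m³) = 452.8 ft³

453 ft³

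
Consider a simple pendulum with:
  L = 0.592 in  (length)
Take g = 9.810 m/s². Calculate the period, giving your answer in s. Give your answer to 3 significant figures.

T is given directly by: T = 2π√(L/g).
L = 0.592 in = 0.01504 m; g = 9.810 m/s².
T = 0.2460 s

0.246 s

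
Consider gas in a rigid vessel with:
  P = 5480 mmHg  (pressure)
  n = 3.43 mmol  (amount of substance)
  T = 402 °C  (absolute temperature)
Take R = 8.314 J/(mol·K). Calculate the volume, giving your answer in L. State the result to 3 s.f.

0.0264 L

From the ideal-gas law: V = nRT/P.
P = 5480 mmHg = 7.306×10^5 Pa; n = 3.43 mmol = 0.003430 mol; T = 402 °C = 675.1 K; R = 8.314 J/(mol·K).
V = 2.635×10^-5 m³
2.635×10^-5 m³ × (1 L / 0.001000 m³) = 0.02635 L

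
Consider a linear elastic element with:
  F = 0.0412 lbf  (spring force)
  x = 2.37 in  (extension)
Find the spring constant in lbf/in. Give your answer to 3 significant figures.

0.0174 lbf/in

Rearranging F = k·x for k: k = F/x.
F = 0.0412 lbf = 0.1833 N; x = 2.37 in = 0.06020 m.
k = 3.044 N/m
3.044 N/m × (1 lbf/in / 175.1 N/m) = 0.01738 lbf/in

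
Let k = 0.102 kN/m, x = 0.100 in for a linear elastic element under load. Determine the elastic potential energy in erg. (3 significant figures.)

U is given directly by: U = ½kx².
k = 0.102 kN/m = 102.0 N/m; x = 0.100 in = 0.002540 m.
U = 3.290×10^-4 J
3.290×10^-4 J × (1 erg / 1.000×10^-7 J) = 3290 erg

3290 erg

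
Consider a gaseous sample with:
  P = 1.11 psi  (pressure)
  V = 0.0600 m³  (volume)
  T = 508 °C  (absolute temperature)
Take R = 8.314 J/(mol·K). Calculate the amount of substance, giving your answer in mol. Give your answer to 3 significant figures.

0.0707 mol

Solving PV = nRT for n: n = PV/(RT).
P = 1.11 psi = 7653 Pa; V = 0.0600 m³; T = 508 °C = 781.1 K; R = 8.314 J/(mol·K).
n = 0.07070 mol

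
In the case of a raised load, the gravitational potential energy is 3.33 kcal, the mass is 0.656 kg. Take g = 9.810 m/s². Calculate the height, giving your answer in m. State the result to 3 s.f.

Rearranging PE = m·g·h for h: h = PE/(m·g).
PE = 3.33 kcal = 13933 J; m = 0.656 kg; g = 9.810 m/s².
h = 2165 m

2170 m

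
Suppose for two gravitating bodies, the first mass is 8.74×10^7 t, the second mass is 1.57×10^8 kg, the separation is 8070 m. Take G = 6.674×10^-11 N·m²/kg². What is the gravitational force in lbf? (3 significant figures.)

3.16 lbf

From Newton's law of gravitation: F = Gm₁m₂/r².
m₁ = 8.74×10^7 t = 8.740×10^10 kg; m₂ = 1.57×10^8 kg; r = 8070 m; G = 6.674×10^-11 N·m²/kg².
F = 14.06 N
14.06 N × (1 lbf / 4.448 N) = 3.161 lbf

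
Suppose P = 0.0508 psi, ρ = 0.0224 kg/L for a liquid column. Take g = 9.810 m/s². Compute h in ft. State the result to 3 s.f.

5.23 ft

Solving P = ρ·g·h for h: h = P/(ρ·g).
P = 0.0508 psi = 350.3 Pa; ρ = 0.0224 kg/L = 22.40 kg/m³; g = 9.810 m/s².
h = 1.594 m
1.594 m × (1 ft / 0.3048 m) = 5.229 ft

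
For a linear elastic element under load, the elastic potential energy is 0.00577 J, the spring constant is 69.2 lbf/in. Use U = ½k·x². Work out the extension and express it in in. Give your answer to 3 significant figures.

0.0384 in

Rearranging: x = √(2U/k).
U = 0.00577 J; k = 69.2 lbf/in = 12119 N/m.
x = 9.758×10^-4 m
9.758×10^-4 m × (1 in / 0.02540 m) = 0.03842 in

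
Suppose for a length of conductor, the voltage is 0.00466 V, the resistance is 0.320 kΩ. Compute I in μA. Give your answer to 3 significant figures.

14.6 μA

From Ohm's law: I = V/R.
V = 0.00466 V; R = 0.320 kΩ = 320.0 Ω.
I = 1.456×10^-5 A
1.456×10^-5 A × (1 μA / 1.000×10^-6 A) = 14.56 μA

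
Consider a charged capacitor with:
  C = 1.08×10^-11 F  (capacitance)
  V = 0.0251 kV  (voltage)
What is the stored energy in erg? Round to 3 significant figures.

Directly: E = ½CV².
C = 1.08×10^-11 F; V = 0.0251 kV = 25.10 V.
E = 3.402×10^-9 J  (the unit combination reduces to kg·m²/s² = J)
3.402×10^-9 J × (1 erg / 1.000×10^-7 J) = 0.03402 erg

0.0340 erg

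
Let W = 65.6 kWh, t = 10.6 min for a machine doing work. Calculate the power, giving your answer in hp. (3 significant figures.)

498 hp

Directly: P = W/t.
W = 65.6 kWh = 2.362×10^8 J; t = 10.6 min = 636.0 s.
P = 3.713×10^5 W
3.713×10^5 W × (1 hp / 745.7 W) = 497.9 hp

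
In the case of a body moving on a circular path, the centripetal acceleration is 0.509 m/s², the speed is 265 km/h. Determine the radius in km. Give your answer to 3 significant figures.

Rearranging a = v²/r for r: r = v²/a.
a = 0.509 m/s²; v = 265 km/h = 73.61 m/s.
r = 10646 m
10646 m × (1 km / 1000 m) = 10.65 km

10.6 km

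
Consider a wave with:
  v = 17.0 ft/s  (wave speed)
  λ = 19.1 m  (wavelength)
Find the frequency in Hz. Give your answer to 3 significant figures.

0.271 Hz

Rearranging: f = v/λ.
v = 17.0 ft/s = 5.182 m/s; λ = 19.1 m.
f = 0.2713 Hz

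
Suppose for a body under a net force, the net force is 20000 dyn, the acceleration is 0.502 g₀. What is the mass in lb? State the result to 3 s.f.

0.0896 lb

Solving F = m·a for m: m = F/a.
F = 20000 dyn = 0.2000 N; a = 0.502 g₀ = 4.923 m/s².
m = 0.04063 kg
0.04063 kg × (1 lb / 0.4536 kg) = 0.08957 lb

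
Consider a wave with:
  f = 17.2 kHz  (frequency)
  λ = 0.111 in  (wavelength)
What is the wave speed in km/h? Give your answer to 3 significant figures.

Directly: v = fλ.
f = 17.2 kHz = 17200 Hz; λ = 0.111 in = 0.002819 m.
v = 48.49 m/s
48.49 m/s × (1 km/h / 0.2778 m/s) = 174.6 km/h

175 km/h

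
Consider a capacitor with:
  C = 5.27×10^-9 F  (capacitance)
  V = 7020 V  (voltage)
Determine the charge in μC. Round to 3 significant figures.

Solving C = Q/V for Q: Q = CV.
C = 5.27×10^-9 F; V = 7020 V.
Q = 3.700×10^-5 C
3.700×10^-5 C × (1 μC / 1.000×10^-6 C) = 37.00 μC

37.0 μC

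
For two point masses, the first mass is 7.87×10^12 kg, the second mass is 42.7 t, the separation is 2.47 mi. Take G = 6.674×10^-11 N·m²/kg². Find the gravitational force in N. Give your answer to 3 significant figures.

1.42 N

From Newton's law of gravitation: F = Gm₁m₂/r².
m₁ = 7.87×10^12 kg; m₂ = 42.7 t = 42700 kg; r = 2.47 mi = 3975 m; G = 6.674×10^-11 N·m²/kg².
F = 1.419 N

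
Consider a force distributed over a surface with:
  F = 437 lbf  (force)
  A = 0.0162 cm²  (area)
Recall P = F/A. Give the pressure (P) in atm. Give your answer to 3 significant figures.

Directly: P = F/A.
F = 437 lbf = 1944 N; A = 0.0162 cm² = 1.620×10^-6 m².
P = 1.200×10^9 Pa
1.200×10^9 Pa × (1 atm / 1.013×10^5 Pa) = 11842 atm

11800 atm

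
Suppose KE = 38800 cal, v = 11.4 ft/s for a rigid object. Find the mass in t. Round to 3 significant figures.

Rearranging KE = ½mv² for m: m = 2·KE/v².
KE = 38800 cal = 1.623×10^5 J; v = 11.4 ft/s = 3.475 m/s.
m = 26891 kg
26891 kg × (1 t / 1000 kg) = 26.89 t

26.9 t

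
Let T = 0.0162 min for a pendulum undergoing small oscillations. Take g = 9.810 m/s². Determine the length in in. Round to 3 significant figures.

Solving T = 2π√(L/g) for L: L = g·(T/2π)².
T = 0.0162 min = 0.9720 s; g = 9.810 m/s².
L = 0.2348 m
0.2348 m × (1 in / 0.02540 m) = 9.243 in

9.24 in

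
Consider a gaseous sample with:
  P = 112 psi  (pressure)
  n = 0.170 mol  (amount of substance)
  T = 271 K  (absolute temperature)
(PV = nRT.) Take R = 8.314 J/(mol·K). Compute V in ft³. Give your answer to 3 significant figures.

0.0175 ft³

Solving PV = nRT for V: V = nRT/P.
P = 112 psi = 7.722×10^5 Pa; n = 0.170 mol; T = 271 K; R = 8.314 J/(mol·K).
V = 4.960×10^-4 m³
4.960×10^-4 m³ × (1 ft³ / 0.02832 m³) = 0.01752 ft³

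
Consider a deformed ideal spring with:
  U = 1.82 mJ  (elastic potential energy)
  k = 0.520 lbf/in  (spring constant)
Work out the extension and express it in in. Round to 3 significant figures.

0.249 in

Rearranging: x = √(2U/k).
U = 1.82 mJ = 0.001820 J; k = 0.520 lbf/in = 91.07 N/m.
x = 0.006322 m
0.006322 m × (1 in / 0.02540 m) = 0.2489 in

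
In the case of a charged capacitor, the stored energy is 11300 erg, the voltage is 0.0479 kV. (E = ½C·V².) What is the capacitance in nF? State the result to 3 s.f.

985 nF

Rearranging: C = 2E/V².
E = 11300 erg = 0.001130 J; V = 0.0479 kV = 47.90 V.
C = 9.850×10^-7 F
9.850×10^-7 F × (1 nF / 1.000×10^-9 F) = 985.0 nF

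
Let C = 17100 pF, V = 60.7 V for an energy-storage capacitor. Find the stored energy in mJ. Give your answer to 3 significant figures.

0.0315 mJ

E is given directly by: E = ½CV².
C = 17100 pF = 1.710×10^-8 F; V = 60.7 V.
E = 3.150×10^-5 J
3.150×10^-5 J × (1 mJ / 0.001000 J) = 0.03150 mJ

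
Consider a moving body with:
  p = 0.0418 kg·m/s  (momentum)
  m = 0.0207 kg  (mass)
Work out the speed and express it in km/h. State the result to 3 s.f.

Solving p = m·v for v: v = p/m.
p = 0.0418 kg·m/s; m = 0.0207 kg.
v = 2.019 m/s
2.019 m/s × (1 km/h / 0.2778 m/s) = 7.270 km/h

7.27 km/h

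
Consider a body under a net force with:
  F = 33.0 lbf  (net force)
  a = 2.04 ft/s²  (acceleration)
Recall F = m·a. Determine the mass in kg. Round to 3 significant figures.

236 kg

Solving F = m·a for m: m = F/a.
F = 33.0 lbf = 146.8 N; a = 2.04 ft/s² = 0.6218 m/s².
m = 236.1 kg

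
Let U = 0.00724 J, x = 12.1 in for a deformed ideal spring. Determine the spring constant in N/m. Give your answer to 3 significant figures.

Rearranging: k = 2U/x².
U = 0.00724 J; x = 12.1 in = 0.3073 m.
k = 0.1533 N/m

0.153 N/m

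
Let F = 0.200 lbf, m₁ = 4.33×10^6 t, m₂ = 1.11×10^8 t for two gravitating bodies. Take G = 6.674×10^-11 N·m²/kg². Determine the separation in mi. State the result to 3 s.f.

118 mi

Solving F = G·m₁·m₂/r² for r: r = √(G·m₁m₂/F).
F = 0.200 lbf = 0.8896 N; m₁ = 4.33×10^6 t = 4.330×10^9 kg; m₂ = 1.11×10^8 t = 1.110×10^11 kg; G = 6.674×10^-11 N·m²/kg².
r = 1.899×10^5 m
1.899×10^5 m × (1 mi / 1609 m) = 118.0 mi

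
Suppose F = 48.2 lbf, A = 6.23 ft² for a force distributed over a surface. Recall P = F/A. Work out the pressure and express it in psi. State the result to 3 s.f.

0.0537 psi

Directly: P = F/A.
F = 48.2 lbf = 214.4 N; A = 6.23 ft² = 0.5788 m².
P = 370.4 Pa
370.4 Pa × (1 psi / 6895 Pa) = 0.05373 psi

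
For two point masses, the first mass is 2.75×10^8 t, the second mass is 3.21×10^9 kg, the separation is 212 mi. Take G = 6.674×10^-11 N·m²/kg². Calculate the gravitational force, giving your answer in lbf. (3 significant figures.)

0.114 lbf

From Newton's law of gravitation: F = Gm₁m₂/r².
m₁ = 2.75×10^8 t = 2.750×10^11 kg; m₂ = 3.21×10^9 kg; r = 212 mi = 3.412×10^5 m; G = 6.674×10^-11 N·m²/kg².
F = 0.5061 N
0.5061 N × (1 lbf / 4.448 N) = 0.1138 lbf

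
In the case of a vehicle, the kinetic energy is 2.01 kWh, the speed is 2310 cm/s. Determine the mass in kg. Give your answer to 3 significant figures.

27100 kg

Solving KE = ½mv² for m: m = 2·KE/v².
KE = 2.01 kWh = 7.236×10^6 J; v = 2310 cm/s = 23.10 m/s.
m = 27121 kg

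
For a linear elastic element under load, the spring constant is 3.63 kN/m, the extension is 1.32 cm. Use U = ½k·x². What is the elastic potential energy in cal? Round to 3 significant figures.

U is given directly by: U = ½kx².
k = 3.63 kN/m = 3630 N/m; x = 1.32 cm = 0.01320 m.
U = 0.3162 J
0.3162 J × (1 cal / 4.184 J) = 0.07558 cal

0.0756 cal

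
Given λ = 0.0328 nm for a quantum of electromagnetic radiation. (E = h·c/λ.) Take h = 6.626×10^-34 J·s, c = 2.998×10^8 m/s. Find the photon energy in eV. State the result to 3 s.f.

37800 eV

E is given directly by: E = hc/λ.
λ = 0.0328 nm = 3.280×10^-11 m; h = 6.626×10^-34 J·s; c = 2.998×10^8 m/s.
E = 6.056×10^-15 J
6.056×10^-15 J × (1 eV / 1.602×10^-19 J) = 37801 eV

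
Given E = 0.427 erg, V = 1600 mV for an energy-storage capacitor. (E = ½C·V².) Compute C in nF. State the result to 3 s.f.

33.4 nF

Rearranging: C = 2E/V².
E = 0.427 erg = 4.270×10^-8 J; V = 1600 mV = 1.600 V.
C = 3.336×10^-8 F
3.336×10^-8 F × (1 nF / 1.000×10^-9 F) = 33.36 nF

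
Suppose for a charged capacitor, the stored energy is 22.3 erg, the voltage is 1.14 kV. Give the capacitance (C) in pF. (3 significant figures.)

3.43 pF

Rearranging E = ½C·V² for C: C = 2E/V².
E = 22.3 erg = 2.230×10^-6 J; V = 1.14 kV = 1140 V.
C = 3.432×10^-12 F
3.432×10^-12 F × (1 pF / 1.000×10^-12 F) = 3.432 pF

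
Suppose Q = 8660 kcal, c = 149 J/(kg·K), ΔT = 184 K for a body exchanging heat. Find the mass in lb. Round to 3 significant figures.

Rearranging Q = m·c·ΔT for m: m = Q/(c·ΔT).
Q = 8660 kcal = 3.623×10^7 J; c = 149 J/(kg·K); ΔT = 184 K.
m = 1322 kg
1322 kg × (1 lb / 0.4536 kg) = 2914 lb

2910 lb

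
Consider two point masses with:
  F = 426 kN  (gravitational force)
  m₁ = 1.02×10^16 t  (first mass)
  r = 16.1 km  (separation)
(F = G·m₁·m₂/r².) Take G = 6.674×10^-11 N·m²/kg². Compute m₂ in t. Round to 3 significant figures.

162 t

From Newton's law of gravitation: m₂ = F·r²/(G·m₁).
F = 426 kN = 4.260×10^5 N; m₁ = 1.02×10^16 t = 1.020×10^19 kg; r = 16.1 km = 16100 m; G = 6.674×10^-11 N·m²/kg².
m₂ = 1.622×10^5 kg
1.622×10^5 kg × (1 t / 1000 kg) = 162.2 t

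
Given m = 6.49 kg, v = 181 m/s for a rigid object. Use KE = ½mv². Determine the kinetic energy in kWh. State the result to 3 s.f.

KE is given directly by: KE = ½mv².
m = 6.49 kg; v = 181 m/s.
KE = 1.063×10^5 J
1.063×10^5 J × (1 kWh / 3.600×10^6 J) = 0.02953 kWh

0.0295 kWh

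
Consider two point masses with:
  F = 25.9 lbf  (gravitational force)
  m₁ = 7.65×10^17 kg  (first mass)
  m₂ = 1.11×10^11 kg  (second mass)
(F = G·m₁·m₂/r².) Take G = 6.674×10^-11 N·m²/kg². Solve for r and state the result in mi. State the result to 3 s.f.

1.38×10^5 mi

Rearranging F = G·m₁·m₂/r² for r: r = √(G·m₁m₂/F).
F = 25.9 lbf = 115.2 N; m₁ = 7.65×10^17 kg; m₂ = 1.11×10^11 kg; G = 6.674×10^-11 N·m²/kg².
r = 2.218×10^8 m
2.218×10^8 m × (1 mi / 1609 m) = 1.378×10^5 mi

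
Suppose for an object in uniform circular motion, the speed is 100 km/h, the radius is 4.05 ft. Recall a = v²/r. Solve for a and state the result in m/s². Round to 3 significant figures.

Directly: a = v²/r.
v = 100 km/h = 27.78 m/s; r = 4.05 ft = 1.234 m.
a = 625.1 m/s²

625 m/s²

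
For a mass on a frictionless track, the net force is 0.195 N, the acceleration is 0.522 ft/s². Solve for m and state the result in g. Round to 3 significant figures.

1230 g

Rearranging F = m·a for m: m = F/a.
F = 0.195 N; a = 0.522 ft/s² = 0.1591 m/s².
m = 1.226 kg
1.226 kg × (1 g / 0.001000 kg) = 1226 g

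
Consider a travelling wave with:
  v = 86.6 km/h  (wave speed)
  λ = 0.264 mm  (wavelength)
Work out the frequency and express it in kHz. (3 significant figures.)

Rearranging: f = v/λ.
v = 86.6 km/h = 24.06 m/s; λ = 0.264 mm = 2.640×10^-4 m.
f = 91120 Hz
91120 Hz × (1 kHz / 1000 Hz) = 91.12 kHz

91.1 kHz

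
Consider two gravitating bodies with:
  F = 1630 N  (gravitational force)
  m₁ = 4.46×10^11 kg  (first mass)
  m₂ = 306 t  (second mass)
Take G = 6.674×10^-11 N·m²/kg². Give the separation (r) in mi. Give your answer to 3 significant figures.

0.0464 mi

From Newton's law of gravitation: r = √(G·m₁m₂/F).
F = 1630 N; m₁ = 4.46×10^11 kg; m₂ = 306 t = 3.060×10^5 kg; G = 6.674×10^-11 N·m²/kg².
r = 74.75 m
74.75 m × (1 mi / 1609 m) = 0.04645 mi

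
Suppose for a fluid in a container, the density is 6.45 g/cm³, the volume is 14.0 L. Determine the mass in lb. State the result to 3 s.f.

199 lb

Rearranging ρ = m/V for m: m = ρV.
ρ = 6.45 g/cm³ = 6450 kg/m³; V = 14.0 L = 0.01400 m³.
m = 90.30 kg
90.30 kg × (1 lb / 0.4536 kg) = 199.1 lb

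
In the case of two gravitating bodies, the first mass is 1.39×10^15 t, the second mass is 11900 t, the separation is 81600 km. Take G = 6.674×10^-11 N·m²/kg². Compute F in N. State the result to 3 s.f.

0.166 N

F is given directly by: F = Gm₁m₂/r².
m₁ = 1.39×10^15 t = 1.390×10^18 kg; m₂ = 11900 t = 1.190×10^7 kg; r = 81600 km = 8.160×10^7 m; G = 6.674×10^-11 N·m²/kg².
F = 0.1658 N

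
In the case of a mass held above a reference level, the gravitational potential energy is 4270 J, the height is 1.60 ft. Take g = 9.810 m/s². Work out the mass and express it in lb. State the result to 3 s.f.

1970 lb

Rearranging PE = m·g·h for m: m = PE/(g·h).
PE = 4270 J; h = 1.60 ft = 0.4877 m; g = 9.810 m/s².
m = 892.5 kg
892.5 kg × (1 lb / 0.4536 kg) = 1968 lb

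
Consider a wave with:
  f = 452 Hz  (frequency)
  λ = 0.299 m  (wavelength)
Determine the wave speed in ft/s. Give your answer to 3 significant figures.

443 ft/s

Directly: v = fλ.
f = 452 Hz; λ = 0.299 m.
v = 135.1 m/s
135.1 m/s × (1 ft/s / 0.3048 m/s) = 443.4 ft/s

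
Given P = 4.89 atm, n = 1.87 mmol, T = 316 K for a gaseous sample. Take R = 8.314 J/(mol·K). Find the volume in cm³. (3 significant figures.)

9.92 cm³

Solving PV = nRT for V: V = nRT/P.
P = 4.89 atm = 4.955×10^5 Pa; n = 1.87 mmol = 0.001870 mol; T = 316 K; R = 8.314 J/(mol·K).
V = 9.915×10^-6 m³
9.915×10^-6 m³ × (1 cm³ / 1.000×10^-6 m³) = 9.915 cm³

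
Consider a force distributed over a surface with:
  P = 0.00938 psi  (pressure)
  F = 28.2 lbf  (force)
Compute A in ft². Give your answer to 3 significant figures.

20.9 ft²

Rearranging: A = F/P.
P = 0.00938 psi = 64.67 Pa; F = 28.2 lbf = 125.4 N.
A = 1.940 m²
1.940 m² × (1 ft² / 0.09290 m²) = 20.88 ft²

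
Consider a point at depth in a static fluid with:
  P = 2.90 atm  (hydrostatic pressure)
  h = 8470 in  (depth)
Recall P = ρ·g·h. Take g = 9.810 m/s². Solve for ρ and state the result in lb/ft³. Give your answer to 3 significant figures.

8.69 lb/ft³

Rearranging P = ρ·g·h for ρ: ρ = P/(g·h).
P = 2.90 atm = 2.938×10^5 Pa; h = 8470 in = 215.1 m; g = 9.810 m/s².
ρ = 139.2 kg/m³
139.2 kg/m³ × (1 lb/ft³ / 16.02 kg/m³) = 8.692 lb/ft³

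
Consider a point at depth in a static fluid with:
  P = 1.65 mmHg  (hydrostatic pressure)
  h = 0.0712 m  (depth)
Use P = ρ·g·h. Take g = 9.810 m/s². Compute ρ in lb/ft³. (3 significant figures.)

Rearranging P = ρ·g·h for ρ: ρ = P/(g·h).
P = 1.65 mmHg = 220.0 Pa; h = 0.0712 m; g = 9.810 m/s².
ρ = 314.9 kg/m³
314.9 kg/m³ × (1 lb/ft³ / 16.02 kg/m³) = 19.66 lb/ft³

19.7 lb/ft³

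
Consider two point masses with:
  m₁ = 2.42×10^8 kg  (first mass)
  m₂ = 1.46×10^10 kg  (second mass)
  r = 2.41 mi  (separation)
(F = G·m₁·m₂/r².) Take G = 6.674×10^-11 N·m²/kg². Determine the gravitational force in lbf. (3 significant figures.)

3.52 lbf

F is given directly by: F = Gm₁m₂/r².
m₁ = 2.42×10^8 kg; m₂ = 1.46×10^10 kg; r = 2.41 mi = 3879 m; G = 6.674×10^-11 N·m²/kg².
F = 15.68 N
15.68 N × (1 lbf / 4.448 N) = 3.524 lbf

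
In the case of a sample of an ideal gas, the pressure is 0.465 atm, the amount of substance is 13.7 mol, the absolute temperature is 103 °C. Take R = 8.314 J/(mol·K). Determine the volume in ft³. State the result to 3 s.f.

Rearranging: V = nRT/P.
P = 0.465 atm = 47116 Pa; n = 13.7 mol; T = 103 °C = 376.1 K; R = 8.314 J/(mol·K).
V = 0.9093 m³
0.9093 m³ × (1 ft³ / 0.02832 m³) = 32.11 ft³

32.1 ft³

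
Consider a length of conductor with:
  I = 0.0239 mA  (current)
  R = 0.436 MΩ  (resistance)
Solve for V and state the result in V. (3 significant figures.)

V is given directly by: V = IR.
I = 0.0239 mA = 2.390×10^-5 A; R = 0.436 MΩ = 4.360×10^5 Ω.
V = 10.42 V

10.4 V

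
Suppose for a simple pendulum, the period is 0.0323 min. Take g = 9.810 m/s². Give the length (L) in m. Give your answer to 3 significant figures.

Solving T = 2π√(L/g) for L: L = g·(T/2π)².
T = 0.0323 min = 1.938 s; g = 9.810 m/s².
L = 0.9333 m

0.933 m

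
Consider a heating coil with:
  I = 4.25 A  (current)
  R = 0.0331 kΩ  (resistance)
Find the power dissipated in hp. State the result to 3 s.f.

P is given directly by: P = I²R.
I = 4.25 A; R = 0.0331 kΩ = 33.10 Ω.
P = 597.9 W  (the unit combination reduces to kg·m²/s³ = W)
597.9 W × (1 hp / 745.7 W) = 0.8018 hp

0.802 hp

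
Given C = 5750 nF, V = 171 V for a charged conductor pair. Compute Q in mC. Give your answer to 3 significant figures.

Rearranging C = Q/V for Q: Q = CV.
C = 5750 nF = 5.750×10^-6 F; V = 171 V.
Q = 9.832×10^-4 C
9.832×10^-4 C × (1 mC / 0.001000 C) = 0.9832 mC

0.983 mC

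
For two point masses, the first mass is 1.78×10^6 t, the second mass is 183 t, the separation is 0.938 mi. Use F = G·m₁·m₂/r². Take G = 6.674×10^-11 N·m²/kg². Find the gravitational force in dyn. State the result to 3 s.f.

954 dyn

F is given directly by: F = Gm₁m₂/r².
m₁ = 1.78×10^6 t = 1.780×10^9 kg; m₂ = 183 t = 1.830×10^5 kg; r = 0.938 mi = 1510 m; G = 6.674×10^-11 N·m²/kg².
F = 0.009540 N
0.009540 N × (1 dyn / 1.000×10^-5 N) = 954.0 dyn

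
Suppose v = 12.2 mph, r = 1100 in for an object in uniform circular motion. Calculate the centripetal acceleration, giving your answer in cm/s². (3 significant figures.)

a is given directly by: a = v²/r.
v = 12.2 mph = 5.454 m/s; r = 1100 in = 27.94 m.
a = 1.065 m/s²
1.065 m/s² × (1 cm/s² / 0.01000 m/s²) = 106.5 cm/s²

106 cm/s²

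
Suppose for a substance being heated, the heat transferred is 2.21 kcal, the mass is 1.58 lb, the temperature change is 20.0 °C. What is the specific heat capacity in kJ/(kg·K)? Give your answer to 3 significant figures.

Rearranging: c = Q/(m·ΔT).
Q = 2.21 kcal = 9247 J; m = 1.58 lb = 0.7167 kg; ΔT = 20.0 °C = 20.00 K.
c = 645.1 J/(kg·K)
645.1 J/(kg·K) × (1 kJ/(kg·K) / 1000 J/(kg·K)) = 0.6451 kJ/(kg·K)

0.645 kJ/(kg·K)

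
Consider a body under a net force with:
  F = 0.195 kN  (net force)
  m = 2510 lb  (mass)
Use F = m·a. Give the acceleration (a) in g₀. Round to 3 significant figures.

Rearranging: a = F/m.
F = 0.195 kN = 195.0 N; m = 2510 lb = 1139 kg.
a = 0.1713 m/s²
0.1713 m/s² × (1 g₀ / 9.807 m/s²) = 0.01747 g₀

0.0175 g₀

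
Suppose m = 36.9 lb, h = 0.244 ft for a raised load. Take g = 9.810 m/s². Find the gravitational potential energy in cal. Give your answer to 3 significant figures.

2.92 cal

Directly: PE = mgh.
m = 36.9 lb = 16.74 kg; h = 0.244 ft = 0.07437 m; g = 9.810 m/s².
PE = 12.21 J  (the unit combination reduces to kg·m²/s² = J)
12.21 J × (1 cal / 4.184 J) = 2.919 cal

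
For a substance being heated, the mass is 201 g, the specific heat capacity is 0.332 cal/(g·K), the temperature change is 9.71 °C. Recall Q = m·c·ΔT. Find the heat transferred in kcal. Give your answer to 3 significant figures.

Directly: Q = mcΔT.
m = 201 g = 0.2010 kg; c = 0.332 cal/(g·K) = 1389 J/(kg·K); ΔT = 9.71 °C = 9.710 K.
Q = 2711 J  (the unit combination reduces to kg·m²/s² = J)
2711 J × (1 kcal / 4184 J) = 0.6480 kcal

0.648 kcal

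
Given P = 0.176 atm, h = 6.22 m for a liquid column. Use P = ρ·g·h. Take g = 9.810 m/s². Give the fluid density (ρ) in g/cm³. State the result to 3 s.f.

0.292 g/cm³

Rearranging: ρ = P/(g·h).
P = 0.176 atm = 17833 Pa; h = 6.22 m; g = 9.810 m/s².
ρ = 292.3 kg/m³
292.3 kg/m³ × (1 g/cm³ / 1000 kg/m³) = 0.2923 g/cm³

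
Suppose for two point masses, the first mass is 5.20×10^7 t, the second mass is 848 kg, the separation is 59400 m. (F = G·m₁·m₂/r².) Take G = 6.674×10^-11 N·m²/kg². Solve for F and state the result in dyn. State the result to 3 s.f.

F is given directly by: F = Gm₁m₂/r².
m₁ = 5.20×10^7 t = 5.200×10^10 kg; m₂ = 848 kg; r = 59400 m; G = 6.674×10^-11 N·m²/kg².
F = 8.341×10^-7 N  (the unit combination reduces to kg·m/s² = N)
8.341×10^-7 N × (1 dyn / 1.000×10^-5 N) = 0.08341 dyn

0.0834 dyn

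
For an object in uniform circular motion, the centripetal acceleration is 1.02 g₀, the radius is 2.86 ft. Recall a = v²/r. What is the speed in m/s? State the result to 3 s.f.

2.95 m/s

Rearranging a = v²/r for v: v = √(a·r).
a = 1.02 g₀ = 10.00 m/s²; r = 2.86 ft = 0.8717 m.
v = 2.953 m/s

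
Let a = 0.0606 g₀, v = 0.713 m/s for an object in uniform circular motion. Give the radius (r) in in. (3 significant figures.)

Rearranging: r = v²/a.
a = 0.0606 g₀ = 0.5943 m/s²; v = 0.713 m/s.
r = 0.8554 m
0.8554 m × (1 in / 0.02540 m) = 33.68 in

33.7 in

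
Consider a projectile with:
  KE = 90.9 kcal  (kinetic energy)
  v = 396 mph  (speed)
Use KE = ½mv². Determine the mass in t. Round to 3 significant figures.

0.0243 t

Rearranging: m = 2·KE/v².
KE = 90.9 kcal = 3.803×10^5 J; v = 396 mph = 177.0 m/s.
m = 24.27 kg
24.27 kg × (1 t / 1000 kg) = 0.02427 t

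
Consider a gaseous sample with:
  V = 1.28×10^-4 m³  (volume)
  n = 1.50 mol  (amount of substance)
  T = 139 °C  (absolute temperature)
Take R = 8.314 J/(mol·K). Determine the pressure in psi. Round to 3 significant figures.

P is given directly by: P = nRT/V.
V = 1.28×10^-4 m³; n = 1.50 mol; T = 139 °C = 412.1 K; R = 8.314 J/(mol·K).
P = 4.016×10^7 Pa
4.016×10^7 Pa × (1 psi / 6895 Pa) = 5824 psi

5820 psi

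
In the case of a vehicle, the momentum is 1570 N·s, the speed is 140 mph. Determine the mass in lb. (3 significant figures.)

Rearranging: m = p/v.
p = 1570 N·s = 1570 kg·m/s; v = 140 mph = 62.59 m/s.
m = 25.09 kg
25.09 kg × (1 lb / 0.4536 kg) = 55.30 lb

55.3 lb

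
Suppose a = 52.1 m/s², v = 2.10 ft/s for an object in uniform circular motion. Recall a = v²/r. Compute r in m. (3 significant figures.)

Rearranging a = v²/r for r: r = v²/a.
a = 52.1 m/s²; v = 2.10 ft/s = 0.6401 m/s.
r = 0.007864 m

0.00786 m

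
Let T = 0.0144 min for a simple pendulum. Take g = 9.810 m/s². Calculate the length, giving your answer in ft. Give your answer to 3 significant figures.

0.609 ft

Rearranging T = 2π√(L/g) for L: L = g·(T/2π)².
T = 0.0144 min = 0.8640 s; g = 9.810 m/s².
L = 0.1855 m
0.1855 m × (1 ft / 0.3048 m) = 0.6086 ft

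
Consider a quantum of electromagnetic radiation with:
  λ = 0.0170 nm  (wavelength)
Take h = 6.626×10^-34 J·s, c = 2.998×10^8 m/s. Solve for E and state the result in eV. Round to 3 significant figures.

72900 eV

E is given directly by: E = hc/λ.
λ = 0.0170 nm = 1.700×10^-11 m; h = 6.626×10^-34 J·s; c = 2.998×10^8 m/s.
E = 1.169×10^-14 J
1.169×10^-14 J × (1 eV / 1.602×10^-19 J) = 72933 eV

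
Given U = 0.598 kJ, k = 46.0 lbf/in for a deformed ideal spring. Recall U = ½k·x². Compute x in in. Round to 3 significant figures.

15.2 in

Rearranging U = ½k·x² for x: x = √(2U/k).
U = 0.598 kJ = 598.0 J; k = 46.0 lbf/in = 8056 N/m.
x = 0.3853 m
0.3853 m × (1 in / 0.02540 m) = 15.17 in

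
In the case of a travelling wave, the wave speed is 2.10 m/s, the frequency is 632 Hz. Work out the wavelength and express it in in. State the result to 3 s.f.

0.131 in

Rearranging v = f·λ for λ: λ = v/f.
v = 2.10 m/s; f = 632 Hz.
λ = 0.003323 m
0.003323 m × (1 in / 0.02540 m) = 0.1308 in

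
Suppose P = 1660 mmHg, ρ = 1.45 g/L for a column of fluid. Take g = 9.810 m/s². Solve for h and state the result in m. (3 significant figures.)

Rearranging: h = P/(ρ·g).
P = 1660 mmHg = 2.213×10^5 Pa; ρ = 1.45 g/L = 1.450 kg/m³; g = 9.810 m/s².
h = 15559 m

15600 m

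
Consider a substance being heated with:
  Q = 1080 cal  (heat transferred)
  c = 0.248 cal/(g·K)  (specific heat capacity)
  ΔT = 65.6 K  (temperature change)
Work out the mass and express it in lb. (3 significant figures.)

0.146 lb

Solving Q = m·c·ΔT for m: m = Q/(c·ΔT).
Q = 1080 cal = 4519 J; c = 0.248 cal/(g·K) = 1038 J/(kg·K); ΔT = 65.6 K.
m = 0.06638 kg
0.06638 kg × (1 lb / 0.4536 kg) = 0.1464 lb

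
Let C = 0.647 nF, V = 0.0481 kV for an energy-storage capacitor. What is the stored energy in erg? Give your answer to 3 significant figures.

7.48 erg

E is given directly by: E = ½CV².
C = 0.647 nF = 6.470×10^-10 F; V = 0.0481 kV = 48.10 V.
E = 7.485×10^-7 J
7.485×10^-7 J × (1 erg / 1.000×10^-7 J) = 7.485 erg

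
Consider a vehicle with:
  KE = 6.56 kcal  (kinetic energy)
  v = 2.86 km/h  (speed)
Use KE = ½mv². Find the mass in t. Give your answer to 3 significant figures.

Rearranging KE = ½mv² for m: m = 2·KE/v².
KE = 6.56 kcal = 27447 J; v = 2.86 km/h = 0.7944 m/s.
m = 86976 kg
86976 kg × (1 t / 1000 kg) = 86.98 t

87.0 t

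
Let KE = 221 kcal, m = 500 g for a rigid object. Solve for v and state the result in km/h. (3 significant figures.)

6920 km/h

Rearranging: v = √(2·KE/m).
KE = 221 kcal = 9.247×10^5 J; m = 500 g = 0.5000 kg.
v = 1923 m/s
1923 m/s × (1 km/h / 0.2778 m/s) = 6923 km/h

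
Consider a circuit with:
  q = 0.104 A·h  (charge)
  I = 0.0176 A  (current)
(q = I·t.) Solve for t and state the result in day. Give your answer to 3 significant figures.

0.246 day

Rearranging: t = q/I.
q = 0.104 A·h = 374.4 C; I = 0.0176 A.
t = 21273 s
21273 s × (1 day / 86400 s) = 0.2462 day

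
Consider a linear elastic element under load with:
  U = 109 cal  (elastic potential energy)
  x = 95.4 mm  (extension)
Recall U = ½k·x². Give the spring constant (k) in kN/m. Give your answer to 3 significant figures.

100 kN/m

Rearranging U = ½k·x² for k: k = 2U/x².
U = 109 cal = 456.1 J; x = 95.4 mm = 0.09540 m.
k = 1.002×10^5 N/m
1.002×10^5 N/m × (1 kN/m / 1000 N/m) = 100.2 kN/m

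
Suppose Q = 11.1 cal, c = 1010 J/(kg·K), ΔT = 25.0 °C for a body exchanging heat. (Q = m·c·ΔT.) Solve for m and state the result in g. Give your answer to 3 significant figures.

1.84 g

Rearranging Q = m·c·ΔT for m: m = Q/(c·ΔT).
Q = 11.1 cal = 46.44 J; c = 1010 J/(kg·K); ΔT = 25.0 °C = 25.00 K.
m = 0.001839 kg
0.001839 kg × (1 g / 0.001000 kg) = 1.839 g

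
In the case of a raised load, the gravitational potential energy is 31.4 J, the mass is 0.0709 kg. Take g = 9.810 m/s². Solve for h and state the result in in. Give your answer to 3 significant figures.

Rearranging: h = PE/(m·g).
PE = 31.4 J; m = 0.0709 kg; g = 9.810 m/s².
h = 45.15 m
45.15 m × (1 in / 0.02540 m) = 1777 in

1780 in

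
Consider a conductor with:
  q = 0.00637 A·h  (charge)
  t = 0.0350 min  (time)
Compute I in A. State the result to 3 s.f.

10.9 A

Solving q = I·t for I: I = q/t.
q = 0.00637 A·h = 22.93 C; t = 0.0350 min = 2.100 s.
I = 10.92 A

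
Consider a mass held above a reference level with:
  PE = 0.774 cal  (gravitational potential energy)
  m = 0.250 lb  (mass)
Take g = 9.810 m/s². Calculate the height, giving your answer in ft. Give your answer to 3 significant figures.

Rearranging PE = m·g·h for h: h = PE/(m·g).
PE = 0.774 cal = 3.238 J; m = 0.250 lb = 0.1134 kg; g = 9.810 m/s².
h = 2.911 m
2.911 m × (1 ft / 0.3048 m) = 9.551 ft

9.55 ft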